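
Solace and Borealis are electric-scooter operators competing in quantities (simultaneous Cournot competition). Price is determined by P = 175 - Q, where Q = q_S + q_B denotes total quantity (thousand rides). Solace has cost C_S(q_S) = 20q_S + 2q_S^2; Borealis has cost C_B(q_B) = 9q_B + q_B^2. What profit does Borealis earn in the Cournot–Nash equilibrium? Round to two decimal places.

Solace's profit: π_S = (175 - Q)q_S - (20q_S + 2q_S²). Setting ∂π_S/∂q_S = 0: 155 - 6q_S - (q_B) = 0.
Borealis's profit: π_B = (175 - Q)q_B - (9q_B + q_B²). Setting ∂π_B/∂q_B = 0: 166 - 4q_B - (q_S) = 0.
So q_S = (155 - q_B)/6 and q_B = (166 - q_S)/4.
Solving the pair: q_S = 454/23, q_B = 841/23.
Price P = 175 - 1295/23 = 118.6957.
Borealis's profit: 118.6957·(841/23) - 9·(841/23) - (841/23)² = 2674.0302.

2674.03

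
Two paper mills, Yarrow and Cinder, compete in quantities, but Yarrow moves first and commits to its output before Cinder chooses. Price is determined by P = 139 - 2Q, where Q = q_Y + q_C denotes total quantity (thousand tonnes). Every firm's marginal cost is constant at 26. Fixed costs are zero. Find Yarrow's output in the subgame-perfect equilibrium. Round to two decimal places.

Solve by backward induction. Given q_Y, the follower Cinder maximises π_C = (139 - 2q_Y - 2q_C)q_C - 26q_C.
Setting the follower's marginal profit to zero, 113 - 2q_Y - 4q_C = 0, i.e. q_C = (113 - 2q_Y)/4.
The leader anticipates this reaction. Substituting into P = 139 - 2Q gives P = 165/2 - q_Y, so π_Y = (165/2 - q_Y)q_Y - 26q_Y.
Leader FOC: 113/2 - 2q_Y = 0, so q_Y = 113/4.
Then q_C = (113 - 2·(113/4))/4 = 113/8.

28.25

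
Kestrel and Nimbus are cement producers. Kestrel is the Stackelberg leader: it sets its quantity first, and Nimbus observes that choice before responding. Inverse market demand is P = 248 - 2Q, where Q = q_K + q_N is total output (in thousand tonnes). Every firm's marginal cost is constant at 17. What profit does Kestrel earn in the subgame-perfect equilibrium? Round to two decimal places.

Solve by backward induction. Given q_K, the follower Nimbus maximises π_N = (248 - 2q_K - 2q_N)q_N - 17q_N.
∂π_N/∂q_N = 231 - 2q_K - 4q_N = 0 gives the reaction function q_N = (231 - 2q_K)/4.
Kestrel substitutes q_N(q_K) into its own profit: π_K = q_K(248 - 2q_K - (231 - 2q_K)/2) - 17q_K = (265/2 - q_K)q_K - 17q_K.
Leader FOC: 231/2 - 2q_K = 0, so q_K = 231/4.
Then q_N = (231 - 2·(231/4))/4 = 231/8.
Price P = 248 - 2·(693/8) = 299/4.
Kestrel's profit: (299/4 - 17)·(231/4) = 3335.0625.

3335.06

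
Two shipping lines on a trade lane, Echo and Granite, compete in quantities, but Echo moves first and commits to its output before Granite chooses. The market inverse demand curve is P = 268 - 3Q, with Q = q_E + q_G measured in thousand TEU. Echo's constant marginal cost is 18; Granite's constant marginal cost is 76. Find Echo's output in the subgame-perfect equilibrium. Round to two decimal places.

The follower Granite best-responds to any q_E: π_G = (268 - 3Q)q_G - 76q_G.
Setting the follower's marginal profit to zero, 192 - 3q_E - 6q_G = 0, i.e. q_G = (192 - 3q_E)/6.
The leader anticipates this reaction. Substituting into P = 268 - 3Q gives P = 172 - (3/2)q_E, so π_E = (172 - (3/2)q_E)q_E - 18q_E.
The leader's first-order condition 154 - 3q_E = 0 yields q_E = 154/3.
Then q_G = (192 - 3·(154/3))/6 = 19/3.

51.33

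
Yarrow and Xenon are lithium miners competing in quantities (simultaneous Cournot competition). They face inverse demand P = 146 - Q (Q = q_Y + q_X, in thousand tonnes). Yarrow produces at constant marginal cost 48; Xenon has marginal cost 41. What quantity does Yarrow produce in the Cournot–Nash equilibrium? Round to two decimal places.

Yarrow's profit: π_Y = (146 - Q)q_Y - (48q_Y). Setting ∂π_Y/∂q_Y = 0: 98 - 2q_Y - (q_X) = 0.
Xenon's first-order condition: 105 - 2q_X - (q_Y) = 0.
So q_Y = (98 - q_X)/2 and q_X = (105 - q_Y)/2.
Substituting one into the other gives q_Y = 91/3 and q_X = 112/3.

30.33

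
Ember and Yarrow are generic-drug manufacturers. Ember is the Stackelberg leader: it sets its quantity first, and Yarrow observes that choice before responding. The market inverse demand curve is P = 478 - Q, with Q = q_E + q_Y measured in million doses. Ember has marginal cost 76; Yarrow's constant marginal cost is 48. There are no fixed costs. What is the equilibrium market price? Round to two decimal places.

169.50

Solve by backward induction. Given q_E, the follower Yarrow maximises π_Y = (478 - q_E - q_Y)q_Y - 48q_Y.
Follower FOC: 430 - q_E - 2q_Y = 0, so q_Y(q_E) = (430 - q_E)/2.
Ember substitutes q_Y(q_E) into its own profit: π_E = q_E(478 - q_E - (430 - q_E)/2) - 76q_E = (263 - (1/2)q_E)q_E - 76q_E.
Maximising: ∂π_E/∂q_E = 187 - q_E = 0, giving q_E = 187.
Then q_Y = (430 - 187)/2 = 243/2.
Total output Q = 617/2, so price P = 478 - 617/2 = 339/2.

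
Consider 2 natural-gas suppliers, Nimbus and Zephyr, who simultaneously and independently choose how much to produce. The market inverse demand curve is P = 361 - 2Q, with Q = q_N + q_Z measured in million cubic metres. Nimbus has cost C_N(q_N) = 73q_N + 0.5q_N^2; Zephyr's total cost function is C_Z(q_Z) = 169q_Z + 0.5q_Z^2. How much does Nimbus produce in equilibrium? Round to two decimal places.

Nimbus's profit: π_N = (361 - 2Q)q_N - (73q_N + (1/2)q_N²). Setting ∂π_N/∂q_N = 0: 288 - 5q_N - 2(q_Z) = 0.
Zephyr's profit: π_Z = (361 - 2Q)q_Z - (169q_Z + (1/2)q_Z²). Setting ∂π_Z/∂q_Z = 0: 192 - 5q_Z - 2(q_N) = 0.
So q_N = (288 - 2q_Z)/5 and q_Z = (192 - 2q_N)/5.
Substituting one into the other gives q_N = 352/7 and q_Z = 128/7.

50.29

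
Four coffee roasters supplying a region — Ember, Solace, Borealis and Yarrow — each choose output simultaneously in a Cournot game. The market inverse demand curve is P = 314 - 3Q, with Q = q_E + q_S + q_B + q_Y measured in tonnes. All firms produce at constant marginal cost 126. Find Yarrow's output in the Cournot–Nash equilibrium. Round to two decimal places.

12.53

Each firm earns π_i = (314 - 3Q)q_i - 126q_i.
Setting ∂π_i/∂q_i = 0 with rivals' quantities fixed: 188 - 6q_i - 3·Σ_{j≠i} q_j = 0.
With identical firms every q_j equals q_i, so Σ_{j≠i} q_j = 3q_i and 188 = 15q_i, giving q_i = 188/15.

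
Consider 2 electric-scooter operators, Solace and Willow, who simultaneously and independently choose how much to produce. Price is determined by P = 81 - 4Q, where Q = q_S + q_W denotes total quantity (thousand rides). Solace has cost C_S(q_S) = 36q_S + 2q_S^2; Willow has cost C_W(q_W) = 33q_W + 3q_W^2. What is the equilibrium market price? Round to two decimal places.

59.05

Solace's profit: π_S = (81 - 4Q)q_S - (36q_S + 2q_S²). Setting ∂π_S/∂q_S = 0: 45 - 12q_S - 4(q_W) = 0.
Willow's profit: π_W = (81 - 4Q)q_W - (33q_W + 3q_W²). Setting ∂π_W/∂q_W = 0: 48 - 14q_W - 4(q_S) = 0.
Rearranging gives the reaction functions q_S = (45 - 4q_W)/12 and q_W = (48 - 4q_S)/14.
Solving the pair: q_S = 219/76, q_W = 99/38.
Total output Q = 417/76, so price P = 81 - 4·(417/76) = 1122/19.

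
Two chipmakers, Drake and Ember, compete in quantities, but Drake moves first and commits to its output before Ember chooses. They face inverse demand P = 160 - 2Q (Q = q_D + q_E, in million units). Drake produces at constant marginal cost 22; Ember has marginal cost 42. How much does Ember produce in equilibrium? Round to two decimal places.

9.75

Solve by backward induction. Given q_D, the follower Ember maximises π_E = (160 - 2q_D - 2q_E)q_E - 42q_E.
Follower FOC: 118 - 2q_D - 4q_E = 0, so q_E(q_D) = (118 - 2q_D)/4.
Drake substitutes q_E(q_D) into its own profit: π_D = q_D(160 - 2q_D - (118 - 2q_D)/2) - 22q_D = (101 - q_D)q_D - 22q_D.
The leader's first-order condition 79 - 2q_D = 0 yields q_D = 79/2.
Then q_E = (118 - 2·(79/2))/4 = 39/4.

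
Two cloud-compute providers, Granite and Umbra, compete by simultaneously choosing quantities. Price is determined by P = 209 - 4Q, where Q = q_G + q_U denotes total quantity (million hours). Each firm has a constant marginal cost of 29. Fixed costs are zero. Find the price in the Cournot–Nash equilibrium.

89

A representative firm's profit is π_i = q_i(209 - 4Q) - 29q_i.
Setting ∂π_i/∂q_i = 0 with rivals' quantities fixed: 180 - 8q_i - 4q_j = 0.
By symmetry each firm produces the same amount; substituting q_j = q_i yields q_i = 180/12 = 15.
Total output Q = 30, so price P = 209 - 4·30 = 89.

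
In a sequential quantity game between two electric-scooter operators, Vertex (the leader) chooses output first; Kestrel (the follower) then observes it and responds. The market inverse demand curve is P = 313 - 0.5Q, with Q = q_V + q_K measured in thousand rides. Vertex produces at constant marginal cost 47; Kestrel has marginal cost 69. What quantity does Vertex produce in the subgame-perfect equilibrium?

Solve by backward induction. Given q_V, the follower Kestrel maximises π_K = (313 - (1/2)q_V - (1/2)q_K)q_K - 69q_K.
Setting the follower's marginal profit to zero, 244 - (1/2)q_V - q_K = 0, i.e. q_K = (244 - (1/2)q_V).
Vertex substitutes q_K(q_V) into its own profit: π_V = q_V(313 - (1/2)q_V - (244 - (1/2)q_V)/2) - 47q_V = (191 - (1/4)q_V)q_V - 47q_V.
The leader's first-order condition 144 - (1/2)q_V = 0 yields q_V = 288.
Then q_K = (244 - (1/2)·288) = 100.

288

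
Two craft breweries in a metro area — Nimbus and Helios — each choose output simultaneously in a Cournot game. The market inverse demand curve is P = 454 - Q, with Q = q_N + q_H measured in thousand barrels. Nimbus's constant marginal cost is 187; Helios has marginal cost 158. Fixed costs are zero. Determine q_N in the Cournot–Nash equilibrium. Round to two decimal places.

79.33

Nimbus's profit: π_N = (454 - Q)q_N - (187q_N). Setting ∂π_N/∂q_N = 0: 267 - 2q_N - (q_H) = 0.
Helios's profit: π_H = (454 - Q)q_H - (158q_H). Setting ∂π_H/∂q_H = 0: 296 - 2q_H - (q_N) = 0.
Rearranging gives the reaction functions q_N = (267 - q_H)/2 and q_H = (296 - q_N)/2.
Substituting one into the other gives q_N = 238/3 and q_H = 325/3.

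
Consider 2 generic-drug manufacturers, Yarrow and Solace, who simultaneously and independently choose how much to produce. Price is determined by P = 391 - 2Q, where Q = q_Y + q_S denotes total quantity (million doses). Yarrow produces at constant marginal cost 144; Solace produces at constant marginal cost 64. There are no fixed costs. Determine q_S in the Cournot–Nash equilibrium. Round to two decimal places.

Yarrow's profit: π_Y = (391 - 2Q)q_Y - (144q_Y). Setting ∂π_Y/∂q_Y = 0: 247 - 4q_Y - 2(q_S) = 0.
Solace's first-order condition: 327 - 4q_S - 2(q_Y) = 0.
So q_Y = (247 - 2q_S)/4 and q_S = (327 - 2q_Y)/4.
Solving the pair: q_Y = 167/6, q_S = 407/6.

67.83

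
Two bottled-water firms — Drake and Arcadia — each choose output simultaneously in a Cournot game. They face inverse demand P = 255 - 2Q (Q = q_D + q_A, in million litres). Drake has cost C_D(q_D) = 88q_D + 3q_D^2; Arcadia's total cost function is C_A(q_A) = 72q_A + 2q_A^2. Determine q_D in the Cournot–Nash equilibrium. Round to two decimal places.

12.76

Drake's profit: π_D = (255 - 2Q)q_D - (88q_D + 3q_D²). Setting ∂π_D/∂q_D = 0: 167 - 10q_D - 2(q_A) = 0.
Arcadia's profit: π_A = (255 - 2Q)q_A - (72q_A + 2q_A²). Setting ∂π_A/∂q_A = 0: 183 - 8q_A - 2(q_D) = 0.
Best responses: q_D = (167 - 2q_A)/10, q_A = (183 - 2q_D)/8.
Solving the pair: q_D = 485/38, q_A = 374/19.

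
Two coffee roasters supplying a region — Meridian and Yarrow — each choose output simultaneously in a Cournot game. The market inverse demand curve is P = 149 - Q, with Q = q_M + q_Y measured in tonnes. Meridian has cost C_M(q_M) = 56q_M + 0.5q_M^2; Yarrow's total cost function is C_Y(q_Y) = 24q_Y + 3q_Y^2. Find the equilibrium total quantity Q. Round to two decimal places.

Meridian's profit: π_M = (149 - Q)q_M - (56q_M + (1/2)q_M²). Setting ∂π_M/∂q_M = 0: 93 - 3q_M - (q_Y) = 0.
Yarrow's first-order condition: 125 - 8q_Y - (q_M) = 0.
Rearranging gives the reaction functions q_M = (93 - q_Y)/3 and q_Y = (125 - q_M)/8.
Solving the pair: q_M = 619/23, q_Y = 282/23.
Total output Q = 619/23 + 282/23 = 901/23.

39.17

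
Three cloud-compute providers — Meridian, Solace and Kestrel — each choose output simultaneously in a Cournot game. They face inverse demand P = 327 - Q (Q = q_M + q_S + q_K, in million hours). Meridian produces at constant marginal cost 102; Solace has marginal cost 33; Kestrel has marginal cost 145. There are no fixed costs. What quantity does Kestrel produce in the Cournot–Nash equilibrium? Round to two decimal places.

Meridian's profit: π_M = (327 - Q)q_M - (102q_M). Setting ∂π_M/∂q_M = 0: 225 - 2q_M - (q_S + q_K) = 0.
Solace's profit: π_S = (327 - Q)q_S - (33q_S). Setting ∂π_S/∂q_S = 0: 294 - 2q_S - (q_M + q_K) = 0.
Kestrel's first-order condition: 182 - 2q_K - (q_M + q_S) = 0.
Adding the 3 conditions: 701 − 2Q − 2Q = 0, i.e. Q = 701/4.
Back-substituting: q_M = (225 − 701/4) = 199/4, q_S = (294 − 701/4) = 475/4, q_K = (182 − 701/4) = 27/4.

6.75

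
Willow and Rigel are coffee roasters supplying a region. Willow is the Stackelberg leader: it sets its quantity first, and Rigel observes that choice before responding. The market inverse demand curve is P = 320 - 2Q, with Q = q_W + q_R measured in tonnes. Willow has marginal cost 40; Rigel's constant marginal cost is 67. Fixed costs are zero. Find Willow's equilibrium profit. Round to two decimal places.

The follower Rigel best-responds to any q_W: π_R = (320 - 2Q)q_R - 67q_R.
∂π_R/∂q_R = 253 - 2q_W - 4q_R = 0 gives the reaction function q_R = (253 - 2q_W)/4.
Willow substitutes q_R(q_W) into its own profit: π_W = q_W(320 - 2q_W - (253 - 2q_W)/2) - 40q_W = (387/2 - q_W)q_W - 40q_W.
Leader FOC: 307/2 - 2q_W = 0, so q_W = 307/4.
Then q_R = (253 - 2·(307/4))/4 = 199/8.
Price P = 320 - 2·(813/8) = 467/4.
Willow's profit: (467/4 - 40)·(307/4) = 5890.5625.

5890.56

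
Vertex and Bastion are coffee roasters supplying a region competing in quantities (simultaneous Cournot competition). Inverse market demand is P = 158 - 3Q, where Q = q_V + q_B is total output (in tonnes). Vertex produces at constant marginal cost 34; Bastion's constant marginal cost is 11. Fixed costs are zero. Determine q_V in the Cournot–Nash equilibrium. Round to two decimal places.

11.22

Vertex's profit: π_V = (158 - 3Q)q_V - (34q_V). Setting ∂π_V/∂q_V = 0: 124 - 6q_V - 3(q_B) = 0.
Bastion's profit: π_B = (158 - 3Q)q_B - (11q_B). Setting ∂π_B/∂q_B = 0: 147 - 6q_B - 3(q_V) = 0.
So q_V = (124 - 3q_B)/6 and q_B = (147 - 3q_V)/6.
Substituting one into the other gives q_V = 101/9 and q_B = 170/9.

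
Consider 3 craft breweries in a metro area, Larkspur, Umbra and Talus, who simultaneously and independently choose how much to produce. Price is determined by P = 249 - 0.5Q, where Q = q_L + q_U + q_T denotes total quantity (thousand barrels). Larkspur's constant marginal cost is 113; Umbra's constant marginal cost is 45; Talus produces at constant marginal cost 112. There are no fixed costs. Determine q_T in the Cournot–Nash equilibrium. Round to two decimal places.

35.50

Larkspur's profit: π_L = (249 - 0.5Q)q_L - (113q_L). Setting ∂π_L/∂q_L = 0: 136 - q_L - (1/2)(q_U + q_T) = 0.
Umbra's profit: π_U = (249 - 0.5Q)q_U - (45q_U). Setting ∂π_U/∂q_U = 0: 204 - q_U - (1/2)(q_L + q_T) = 0.
Talus's profit: π_T = (249 - 0.5Q)q_T - (112q_T). Setting ∂π_T/∂q_T = 0: 137 - q_T - (1/2)(q_L + q_U) = 0.
Adding the 3 conditions: 477 − Q − Q = 0, i.e. Q = 477/2.
Back-substituting: q_L = (136 − 477/4)/(1/2) = 67/2, q_U = (204 − 477/4)/(1/2) = 339/2, q_T = (137 − 477/4)/(1/2) = 71/2.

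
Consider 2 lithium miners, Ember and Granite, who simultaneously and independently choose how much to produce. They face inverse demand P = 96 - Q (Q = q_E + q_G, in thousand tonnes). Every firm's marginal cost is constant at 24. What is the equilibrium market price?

Each firm earns π_i = (96 - Q)q_i - 24q_i.
First-order condition (treating rivals' output as given): 72 - 2q_i - q_j = 0.
With identical firms every q_j equals q_i, so q_j = q_i and 72 = 3q_i, giving q_i = 24.
Total output Q = 48, so price P = 96 - 48 = 48.

48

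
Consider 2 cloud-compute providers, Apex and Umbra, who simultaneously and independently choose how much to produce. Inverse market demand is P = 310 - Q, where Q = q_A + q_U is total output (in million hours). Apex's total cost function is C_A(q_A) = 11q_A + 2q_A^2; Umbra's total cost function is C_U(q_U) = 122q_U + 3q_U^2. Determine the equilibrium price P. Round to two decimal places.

245.47

Apex's profit: π_A = (310 - Q)q_A - (11q_A + 2q_A²). Setting ∂π_A/∂q_A = 0: 299 - 6q_A - (q_U) = 0.
Umbra's profit: π_U = (310 - Q)q_U - (122q_U + 3q_U²). Setting ∂π_U/∂q_U = 0: 188 - 8q_U - (q_A) = 0.
Rearranging gives the reaction functions q_A = (299 - q_U)/6 and q_U = (188 - q_A)/8.
Solving the pair: q_A = 46.8936, q_U = 829/47.
Total output Q = 64.5319, so price P = 310 - 64.5319 = 245.4681.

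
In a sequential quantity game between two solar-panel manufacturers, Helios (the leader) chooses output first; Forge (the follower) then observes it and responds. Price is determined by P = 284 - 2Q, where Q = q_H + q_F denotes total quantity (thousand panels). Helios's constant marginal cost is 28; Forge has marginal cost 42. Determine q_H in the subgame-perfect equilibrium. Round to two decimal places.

67.50

The follower Forge best-responds to any q_H: π_F = (284 - 2Q)q_F - 42q_F.
Follower FOC: 242 - 2q_H - 4q_F = 0, so q_F(q_H) = (242 - 2q_H)/4.
Helios substitutes q_F(q_H) into its own profit: π_H = q_H(284 - 2q_H - (242 - 2q_H)/2) - 28q_H = (163 - q_H)q_H - 28q_H.
Maximising: ∂π_H/∂q_H = 135 - 2q_H = 0, giving q_H = 135/2.
Then q_F = (242 - 2·(135/2))/4 = 107/4.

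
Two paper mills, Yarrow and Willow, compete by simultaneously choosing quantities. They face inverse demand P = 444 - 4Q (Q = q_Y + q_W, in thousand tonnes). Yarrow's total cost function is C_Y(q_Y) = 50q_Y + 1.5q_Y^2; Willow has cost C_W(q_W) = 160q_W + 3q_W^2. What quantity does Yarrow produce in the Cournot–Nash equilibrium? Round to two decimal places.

Yarrow's profit: π_Y = (444 - 4Q)q_Y - (50q_Y + (3/2)q_Y²). Setting ∂π_Y/∂q_Y = 0: 394 - 11q_Y - 4(q_W) = 0.
Willow's profit: π_W = (444 - 4Q)q_W - (160q_W + 3q_W²). Setting ∂π_W/∂q_W = 0: 284 - 14q_W - 4(q_Y) = 0.
Best responses: q_Y = (394 - 4q_W)/11, q_W = (284 - 4q_Y)/14.
Solving the pair: q_Y = 730/23, q_W = 258/23.

31.74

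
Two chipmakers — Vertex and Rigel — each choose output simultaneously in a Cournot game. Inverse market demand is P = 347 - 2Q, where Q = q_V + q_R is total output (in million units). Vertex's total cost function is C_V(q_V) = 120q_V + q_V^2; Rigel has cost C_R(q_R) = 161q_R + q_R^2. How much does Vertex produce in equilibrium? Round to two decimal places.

Vertex's profit: π_V = (347 - 2Q)q_V - (120q_V + q_V²). Setting ∂π_V/∂q_V = 0: 227 - 6q_V - 2(q_R) = 0.
Rigel's first-order condition: 186 - 6q_R - 2(q_V) = 0.
So q_V = (227 - 2q_R)/6 and q_R = (186 - 2q_V)/6.
Substituting one into the other gives q_V = 495/16 and q_R = 331/16.

30.94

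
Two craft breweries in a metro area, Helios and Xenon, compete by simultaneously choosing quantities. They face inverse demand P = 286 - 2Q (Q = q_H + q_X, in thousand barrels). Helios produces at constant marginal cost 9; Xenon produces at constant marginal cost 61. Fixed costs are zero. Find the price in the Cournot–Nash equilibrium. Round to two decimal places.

118.67

Helios's profit: π_H = (286 - 2Q)q_H - (9q_H). Setting ∂π_H/∂q_H = 0: 277 - 4q_H - 2(q_X) = 0.
Xenon's first-order condition: 225 - 4q_X - 2(q_H) = 0.
So q_H = (277 - 2q_X)/4 and q_X = (225 - 2q_H)/4.
Substituting one into the other gives q_H = 329/6 and q_X = 173/6.
Total output Q = 251/3, so price P = 286 - 2·(251/3) = 356/3.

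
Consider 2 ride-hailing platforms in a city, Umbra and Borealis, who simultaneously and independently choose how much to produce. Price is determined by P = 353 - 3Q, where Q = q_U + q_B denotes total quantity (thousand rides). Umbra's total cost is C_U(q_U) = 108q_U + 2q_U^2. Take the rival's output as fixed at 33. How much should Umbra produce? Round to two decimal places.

With the rival's output fixed at 33, Umbra's profit is π_U = (353 - 3·33 - 3q_U)q_U - (108q_U + 2q_U²) = (254 - 3q_U)q_U - (108q_U + 2q_U²).
∂π_U/∂q_U = 146 - 10q_U = 0, so q_U = 73/5.

14.60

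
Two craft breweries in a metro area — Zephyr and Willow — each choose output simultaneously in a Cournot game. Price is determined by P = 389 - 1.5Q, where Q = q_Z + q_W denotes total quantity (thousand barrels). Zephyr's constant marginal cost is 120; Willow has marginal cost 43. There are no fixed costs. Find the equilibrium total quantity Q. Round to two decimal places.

Zephyr's profit: π_Z = (389 - 1.5Q)q_Z - (120q_Z). Setting ∂π_Z/∂q_Z = 0: 269 - 3q_Z - (3/2)(q_W) = 0.
Willow's profit: π_W = (389 - 1.5Q)q_W - (43q_W). Setting ∂π_W/∂q_W = 0: 346 - 3q_W - (3/2)(q_Z) = 0.
Rearranging gives the reaction functions q_Z = (269 - (3/2)q_W)/3 and q_W = (346 - (3/2)q_Z)/3.
Substituting one into the other gives q_Z = 128/3 and q_W = 94.
Total output Q = 128/3 + 94 = 410/3.

136.67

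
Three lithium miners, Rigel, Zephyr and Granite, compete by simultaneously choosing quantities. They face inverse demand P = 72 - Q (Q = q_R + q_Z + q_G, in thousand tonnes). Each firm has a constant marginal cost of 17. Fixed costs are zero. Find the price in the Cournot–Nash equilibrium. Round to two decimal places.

Each firm earns π_i = (72 - Q)q_i - 17q_i.
Setting ∂π_i/∂q_i = 0 with rivals' quantities fixed: 55 - 2q_i - Σ_{j≠i} q_j = 0.
With identical firms every q_j equals q_i, so Σ_{j≠i} q_j = 2q_i and 55 = 4q_i, giving q_i = 55/4.
Total output Q = 165/4, so price P = 72 - 165/4 = 123/4.

30.75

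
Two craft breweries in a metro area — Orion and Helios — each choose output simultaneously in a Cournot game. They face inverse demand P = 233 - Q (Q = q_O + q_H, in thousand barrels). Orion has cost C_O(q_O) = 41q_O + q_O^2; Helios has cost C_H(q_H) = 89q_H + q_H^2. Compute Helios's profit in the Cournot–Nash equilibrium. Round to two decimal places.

1310.72

Orion's profit: π_O = (233 - Q)q_O - (41q_O + q_O²). Setting ∂π_O/∂q_O = 0: 192 - 4q_O - (q_H) = 0.
Helios's profit: π_H = (233 - Q)q_H - (89q_H + q_H²). Setting ∂π_H/∂q_H = 0: 144 - 4q_H - (q_O) = 0.
Rearranging gives the reaction functions q_O = (192 - q_H)/4 and q_H = (144 - q_O)/4.
Solving the pair: q_O = 208/5, q_H = 128/5.
Price P = 233 - 336/5 = 829/5.
Helios's profit: (829/5)·(128/5) - 89·(128/5) - (128/5)² = 1310.7200.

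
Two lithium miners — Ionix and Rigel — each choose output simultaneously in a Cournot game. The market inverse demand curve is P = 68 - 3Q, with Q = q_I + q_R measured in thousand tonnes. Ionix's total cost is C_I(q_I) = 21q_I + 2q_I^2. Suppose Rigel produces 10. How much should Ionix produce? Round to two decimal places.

1.70

With the rival's output fixed at 10, Ionix's profit is π_I = (68 - 3·10 - 3q_I)q_I - (21q_I + 2q_I²) = (38 - 3q_I)q_I - (21q_I + 2q_I²).
∂π_I/∂q_I = 17 - 10q_I = 0, so q_I = 17/10.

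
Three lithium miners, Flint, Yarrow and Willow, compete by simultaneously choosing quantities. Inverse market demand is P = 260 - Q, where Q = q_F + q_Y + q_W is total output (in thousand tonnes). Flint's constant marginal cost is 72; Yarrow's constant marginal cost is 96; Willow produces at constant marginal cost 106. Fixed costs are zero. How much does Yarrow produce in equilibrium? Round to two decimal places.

Flint's profit: π_F = (260 - Q)q_F - (72q_F). Setting ∂π_F/∂q_F = 0: 188 - 2q_F - (q_Y + q_W) = 0.
Yarrow's first-order condition: 164 - 2q_Y - (q_F + q_W) = 0.
Willow's profit: π_W = (260 - Q)q_W - (106q_W). Setting ∂π_W/∂q_W = 0: 154 - 2q_W - (q_F + q_Y) = 0.
Summing all 3 equations gives 506 − 4Q = 0, hence Q = 253/2.
Back-substituting: q_F = (188 − 253/2) = 123/2, q_Y = (164 − 253/2) = 75/2, q_W = (154 − 253/2) = 55/2.

37.50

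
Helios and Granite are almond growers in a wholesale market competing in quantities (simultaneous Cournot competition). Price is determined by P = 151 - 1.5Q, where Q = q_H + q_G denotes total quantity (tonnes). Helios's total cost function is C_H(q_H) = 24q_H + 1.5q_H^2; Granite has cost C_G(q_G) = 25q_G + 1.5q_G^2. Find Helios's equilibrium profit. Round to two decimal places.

864.73

Helios's profit: π_H = (151 - 1.5Q)q_H - (24q_H + (3/2)q_H²). Setting ∂π_H/∂q_H = 0: 127 - 6q_H - (3/2)(q_G) = 0.
Granite's profit: π_G = (151 - 1.5Q)q_G - (25q_G + (3/2)q_G²). Setting ∂π_G/∂q_G = 0: 126 - 6q_G - (3/2)(q_H) = 0.
Best responses: q_H = (127 - (3/2)q_G)/6, q_G = (126 - (3/2)q_H)/6.
Solving the pair: q_H = 764/45, q_G = 754/45.
Price P = 151 - (3/2)·(506/15) = 502/5.
Helios's profit: (502/5)·(764/45) - 24·(764/45) - (3/2)(764/45)² = 864.7348.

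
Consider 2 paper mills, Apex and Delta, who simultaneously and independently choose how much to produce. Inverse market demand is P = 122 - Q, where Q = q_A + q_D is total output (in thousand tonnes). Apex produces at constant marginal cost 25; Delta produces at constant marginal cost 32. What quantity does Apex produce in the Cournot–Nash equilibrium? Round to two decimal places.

Apex's profit: π_A = (122 - Q)q_A - (25q_A). Setting ∂π_A/∂q_A = 0: 97 - 2q_A - (q_D) = 0.
Delta's profit: π_D = (122 - Q)q_D - (32q_D). Setting ∂π_D/∂q_D = 0: 90 - 2q_D - (q_A) = 0.
Rearranging gives the reaction functions q_A = (97 - q_D)/2 and q_D = (90 - q_A)/2.
Solving the pair: q_A = 104/3, q_D = 83/3.

34.67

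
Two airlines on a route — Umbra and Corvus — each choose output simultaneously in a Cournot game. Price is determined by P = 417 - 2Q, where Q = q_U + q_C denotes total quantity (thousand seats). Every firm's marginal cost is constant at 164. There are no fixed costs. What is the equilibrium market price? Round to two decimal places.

248.33

Each firm earns π_i = (417 - 2Q)q_i - 164q_i.
Setting ∂π_i/∂q_i = 0 with rivals' quantities fixed: 253 - 4q_i - 2q_j = 0.
With identical firms every q_j equals q_i, so q_j = q_i and 253 = 6q_i, giving q_i = 253/6.
Total output Q = 253/3, so price P = 417 - 2·(253/3) = 745/3.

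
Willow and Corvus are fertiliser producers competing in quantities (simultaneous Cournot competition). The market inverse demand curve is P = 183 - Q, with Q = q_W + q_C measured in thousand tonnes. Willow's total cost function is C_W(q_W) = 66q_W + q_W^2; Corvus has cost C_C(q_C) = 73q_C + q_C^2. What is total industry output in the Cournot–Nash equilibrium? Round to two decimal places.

Willow's profit: π_W = (183 - Q)q_W - (66q_W + q_W²). Setting ∂π_W/∂q_W = 0: 117 - 4q_W - (q_C) = 0.
Corvus's first-order condition: 110 - 4q_C - (q_W) = 0.
Best responses: q_W = (117 - q_C)/4, q_C = (110 - q_W)/4.
Solving the pair: q_W = 358/15, q_C = 323/15.
Total output Q = 358/15 + 323/15 = 227/5.

45.40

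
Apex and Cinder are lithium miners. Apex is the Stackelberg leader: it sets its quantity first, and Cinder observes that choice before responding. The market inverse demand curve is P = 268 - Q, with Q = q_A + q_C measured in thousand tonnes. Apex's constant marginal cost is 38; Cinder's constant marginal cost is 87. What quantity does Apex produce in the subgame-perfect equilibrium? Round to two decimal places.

The follower Cinder best-responds to any q_A: π_C = (268 - Q)q_C - 87q_C.
Setting the follower's marginal profit to zero, 181 - q_A - 2q_C = 0, i.e. q_C = (181 - q_A)/2.
The leader anticipates this reaction. Substituting into P = 268 - Q gives P = 355/2 - (1/2)q_A, so π_A = (355/2 - (1/2)q_A)q_A - 38q_A.
Leader FOC: 279/2 - q_A = 0, so q_A = 279/2.
Then q_C = (181 - 279/2)/2 = 83/4.

139.50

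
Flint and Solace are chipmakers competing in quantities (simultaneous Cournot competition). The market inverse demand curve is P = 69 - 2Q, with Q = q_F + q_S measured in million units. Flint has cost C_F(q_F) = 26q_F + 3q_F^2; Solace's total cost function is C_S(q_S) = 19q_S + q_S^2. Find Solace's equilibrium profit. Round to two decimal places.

Flint's profit: π_F = (69 - 2Q)q_F - (26q_F + 3q_F²). Setting ∂π_F/∂q_F = 0: 43 - 10q_F - 2(q_S) = 0.
Solace's profit: π_S = (69 - 2Q)q_S - (19q_S + q_S²). Setting ∂π_S/∂q_S = 0: 50 - 6q_S - 2(q_F) = 0.
Best responses: q_F = (43 - 2q_S)/10, q_S = (50 - 2q_F)/6.
Solving the pair: q_F = 79/28, q_S = 207/28.
Price P = 69 - 2·(143/14) = 340/7.
Solace's profit: (340/7)·(207/28) - 19·(207/28) - (207/28)² = 163.9630.

163.96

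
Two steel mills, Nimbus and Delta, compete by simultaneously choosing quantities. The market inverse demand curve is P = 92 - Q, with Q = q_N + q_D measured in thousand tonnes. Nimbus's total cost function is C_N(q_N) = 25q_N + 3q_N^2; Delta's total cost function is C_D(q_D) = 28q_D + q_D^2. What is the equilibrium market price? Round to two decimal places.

71.06

Nimbus's profit: π_N = (92 - Q)q_N - (25q_N + 3q_N²). Setting ∂π_N/∂q_N = 0: 67 - 8q_N - (q_D) = 0.
Delta's first-order condition: 64 - 4q_D - (q_N) = 0.
Best responses: q_N = (67 - q_D)/8, q_D = (64 - q_N)/4.
Solving the pair: q_N = 204/31, q_D = 445/31.
Total output Q = 649/31, so price P = 92 - 649/31 = 71.0645.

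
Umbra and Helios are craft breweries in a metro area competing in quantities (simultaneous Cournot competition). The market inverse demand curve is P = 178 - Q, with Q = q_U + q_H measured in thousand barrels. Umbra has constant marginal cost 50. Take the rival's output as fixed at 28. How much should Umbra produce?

With the rival's output fixed at 28, Umbra's profit is π_U = (178 - 28 - q_U)q_U - (50q_U) = (150 - q_U)q_U - (50q_U).
∂π_U/∂q_U = 100 - 2q_U = 0, so q_U = 50.

50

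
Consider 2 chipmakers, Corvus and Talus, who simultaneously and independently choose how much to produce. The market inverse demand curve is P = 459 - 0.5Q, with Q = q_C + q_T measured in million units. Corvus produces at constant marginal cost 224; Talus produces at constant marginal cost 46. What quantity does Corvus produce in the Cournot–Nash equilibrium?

38

Corvus's profit: π_C = (459 - 0.5Q)q_C - (224q_C). Setting ∂π_C/∂q_C = 0: 235 - q_C - (1/2)(q_T) = 0.
Talus's first-order condition: 413 - q_T - (1/2)(q_C) = 0.
So q_C = (235 - (1/2)q_T) and q_T = (413 - (1/2)q_C).
Substituting one into the other gives q_C = 38 and q_T = 394.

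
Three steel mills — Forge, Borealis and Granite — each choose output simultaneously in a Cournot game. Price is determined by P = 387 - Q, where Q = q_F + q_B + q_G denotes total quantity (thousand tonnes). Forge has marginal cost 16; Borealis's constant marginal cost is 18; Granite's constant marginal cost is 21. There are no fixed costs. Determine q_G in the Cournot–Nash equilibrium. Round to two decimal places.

Forge's profit: π_F = (387 - Q)q_F - (16q_F). Setting ∂π_F/∂q_F = 0: 371 - 2q_F - (q_B + q_G) = 0.
Borealis's profit: π_B = (387 - Q)q_B - (18q_B). Setting ∂π_B/∂q_B = 0: 369 - 2q_B - (q_F + q_G) = 0.
Granite's first-order condition: 366 - 2q_G - (q_F + q_B) = 0.
Adding the 3 first-order conditions: 1106 − 4Q = 0, so Q = 553/2.
Back-substituting: q_F = (371 − 553/2) = 189/2, q_B = (369 − 553/2) = 185/2, q_G = (366 − 553/2) = 179/2.

89.50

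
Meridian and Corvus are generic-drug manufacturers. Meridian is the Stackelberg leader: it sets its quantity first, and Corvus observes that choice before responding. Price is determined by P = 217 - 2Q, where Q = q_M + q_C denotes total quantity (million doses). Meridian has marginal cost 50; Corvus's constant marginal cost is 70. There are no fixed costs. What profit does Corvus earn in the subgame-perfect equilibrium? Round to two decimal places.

Solve by backward induction. Given q_M, the follower Corvus maximises π_C = (217 - 2q_M - 2q_C)q_C - 70q_C.
Follower FOC: 147 - 2q_M - 4q_C = 0, so q_C(q_M) = (147 - 2q_M)/4.
Meridian substitutes q_C(q_M) into its own profit: π_M = q_M(217 - 2q_M - (147 - 2q_M)/2) - 50q_M = (287/2 - q_M)q_M - 50q_M.
Leader FOC: 187/2 - 2q_M = 0, so q_M = 187/4.
Then q_C = (147 - 2·(187/4))/4 = 107/8.
Price P = 217 - 2·(481/8) = 387/4.
Corvus's profit: (387/4 - 70)·(107/8) = 357.7813.

357.78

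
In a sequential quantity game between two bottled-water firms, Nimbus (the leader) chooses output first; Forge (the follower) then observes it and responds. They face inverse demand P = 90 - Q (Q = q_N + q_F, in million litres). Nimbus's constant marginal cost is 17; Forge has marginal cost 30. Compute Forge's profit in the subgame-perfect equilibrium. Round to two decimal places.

72.25

Solve by backward induction. Given q_N, the follower Forge maximises π_F = (90 - q_N - q_F)q_F - 30q_F.
Setting the follower's marginal profit to zero, 60 - q_N - 2q_F = 0, i.e. q_F = (60 - q_N)/2.
Nimbus substitutes q_F(q_N) into its own profit: π_N = q_N(90 - q_N - (60 - q_N)/2) - 17q_N = (60 - (1/2)q_N)q_N - 17q_N.
Maximising: ∂π_N/∂q_N = 43 - q_N = 0, giving q_N = 43.
Then q_F = (60 - 43)/2 = 17/2.
Price P = 90 - 103/2 = 77/2.
Forge's profit: (77/2 - 30)·(17/2) = 289/4.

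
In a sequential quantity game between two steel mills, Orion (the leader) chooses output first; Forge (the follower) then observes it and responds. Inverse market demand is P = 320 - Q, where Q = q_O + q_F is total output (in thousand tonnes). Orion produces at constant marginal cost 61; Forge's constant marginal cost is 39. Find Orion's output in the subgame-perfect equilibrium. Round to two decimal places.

Solve by backward induction. Given q_O, the follower Forge maximises π_F = (320 - q_O - q_F)q_F - 39q_F.
Follower FOC: 281 - q_O - 2q_F = 0, so q_F(q_O) = (281 - q_O)/2.
Orion substitutes q_F(q_O) into its own profit: π_O = q_O(320 - q_O - (281 - q_O)/2) - 61q_O = (359/2 - (1/2)q_O)q_O - 61q_O.
Leader FOC: 237/2 - q_O = 0, so q_O = 237/2.
Then q_F = (281 - 237/2)/2 = 325/4.

118.50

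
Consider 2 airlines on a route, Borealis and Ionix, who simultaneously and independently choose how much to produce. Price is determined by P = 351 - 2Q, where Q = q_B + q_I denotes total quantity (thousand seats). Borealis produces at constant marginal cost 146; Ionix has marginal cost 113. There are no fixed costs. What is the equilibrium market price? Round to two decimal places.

203.33

Borealis's profit: π_B = (351 - 2Q)q_B - (146q_B). Setting ∂π_B/∂q_B = 0: 205 - 4q_B - 2(q_I) = 0.
Ionix's profit: π_I = (351 - 2Q)q_I - (113q_I). Setting ∂π_I/∂q_I = 0: 238 - 4q_I - 2(q_B) = 0.
Best responses: q_B = (205 - 2q_I)/4, q_I = (238 - 2q_B)/4.
Solving the pair: q_B = 86/3, q_I = 271/6.
Total output Q = 443/6, so price P = 351 - 2·(443/6) = 610/3.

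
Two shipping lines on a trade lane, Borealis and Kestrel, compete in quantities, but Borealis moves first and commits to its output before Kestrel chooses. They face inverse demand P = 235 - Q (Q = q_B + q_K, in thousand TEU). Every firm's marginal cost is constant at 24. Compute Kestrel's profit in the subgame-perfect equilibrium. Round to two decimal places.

Solve by backward induction. Given q_B, the follower Kestrel maximises π_K = (235 - q_B - q_K)q_K - 24q_K.
∂π_K/∂q_K = 211 - q_B - 2q_K = 0 gives the reaction function q_K = (211 - q_B)/2.
The leader anticipates this reaction. Substituting into P = 235 - Q gives P = 259/2 - (1/2)q_B, so π_B = (259/2 - (1/2)q_B)q_B - 24q_B.
Maximising: ∂π_B/∂q_B = 211/2 - q_B = 0, giving q_B = 211/2.
Then q_K = (211 - 211/2)/2 = 211/4.
Price P = 235 - 633/4 = 307/4.
Kestrel's profit: (307/4 - 24)·(211/4) = 2782.5625.

2782.56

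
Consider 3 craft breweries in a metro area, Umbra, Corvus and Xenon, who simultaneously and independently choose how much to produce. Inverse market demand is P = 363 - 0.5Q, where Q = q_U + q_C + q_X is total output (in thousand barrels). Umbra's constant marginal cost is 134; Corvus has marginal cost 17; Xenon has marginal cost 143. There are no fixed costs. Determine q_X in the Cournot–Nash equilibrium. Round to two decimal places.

Umbra's profit: π_U = (363 - 0.5Q)q_U - (134q_U). Setting ∂π_U/∂q_U = 0: 229 - q_U - (1/2)(q_C + q_X) = 0.
Corvus's first-order condition: 346 - q_C - (1/2)(q_U + q_X) = 0.
Xenon's profit: π_X = (363 - 0.5Q)q_X - (143q_X). Setting ∂π_X/∂q_X = 0: 220 - q_X - (1/2)(q_U + q_C) = 0.
Adding the 3 first-order conditions: 795 − 2Q = 0, so Q = 795/2.
Back-substituting: q_U = (229 − 795/4)/(1/2) = 121/2, q_C = (346 − 795/4)/(1/2) = 589/2, q_X = (220 − 795/4)/(1/2) = 85/2.

42.50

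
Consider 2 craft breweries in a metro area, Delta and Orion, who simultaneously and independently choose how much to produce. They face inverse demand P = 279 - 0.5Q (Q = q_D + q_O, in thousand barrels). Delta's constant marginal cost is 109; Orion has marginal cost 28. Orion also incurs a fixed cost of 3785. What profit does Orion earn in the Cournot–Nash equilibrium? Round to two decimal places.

Delta's profit: π_D = (279 - 0.5Q)q_D - (109q_D). Setting ∂π_D/∂q_D = 0: 170 - q_D - (1/2)(q_O) = 0.
Orion's first-order condition: 251 - q_O - (1/2)(q_D) = 0.
Best responses: q_D = (170 - (1/2)q_O), q_O = (251 - (1/2)q_D).
Solving the pair: q_D = 178/3, q_O = 664/3.
Price P = 279 - (1/2)·(842/3) = 416/3.
Orion's profit: (416/3 - 28)·(664/3) - 3785 = 20709.2222.

20709.22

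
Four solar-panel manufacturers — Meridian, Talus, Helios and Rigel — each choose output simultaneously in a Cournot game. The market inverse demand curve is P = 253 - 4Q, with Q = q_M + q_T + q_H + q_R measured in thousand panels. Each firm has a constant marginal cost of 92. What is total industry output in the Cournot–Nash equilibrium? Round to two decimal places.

32.20

Each firm earns π_i = (253 - 4Q)q_i - 92q_i.
Setting ∂π_i/∂q_i = 0 with rivals' quantities fixed: 161 - 8q_i - 4·Σ_{j≠i} q_j = 0.
With identical firms every q_j equals q_i, so Σ_{j≠i} q_j = 3q_i and 161 = 20q_i, giving q_i = 161/20.
Total output Q = 161/20 + 161/20 + 161/20 + 161/20 = 161/5.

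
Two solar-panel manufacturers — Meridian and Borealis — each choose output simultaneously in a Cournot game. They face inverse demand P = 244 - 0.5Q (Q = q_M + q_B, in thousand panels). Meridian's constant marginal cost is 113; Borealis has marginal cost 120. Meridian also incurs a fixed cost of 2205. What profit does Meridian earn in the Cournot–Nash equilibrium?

2027

Meridian's profit: π_M = (244 - 0.5Q)q_M - (113q_M). Setting ∂π_M/∂q_M = 0: 131 - q_M - (1/2)(q_B) = 0.
Borealis's first-order condition: 124 - q_B - (1/2)(q_M) = 0.
So q_M = (131 - (1/2)q_B) and q_B = (124 - (1/2)q_M).
Solving the pair: q_M = 92, q_B = 78.
Price P = 244 - (1/2)·170 = 159.
Meridian's profit: (159 - 113)·92 - 2205 = 2027.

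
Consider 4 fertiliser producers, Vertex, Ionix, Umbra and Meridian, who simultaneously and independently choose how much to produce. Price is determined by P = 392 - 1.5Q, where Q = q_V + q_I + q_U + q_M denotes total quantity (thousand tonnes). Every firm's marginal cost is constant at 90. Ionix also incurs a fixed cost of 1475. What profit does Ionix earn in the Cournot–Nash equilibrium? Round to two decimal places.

957.11

A representative firm's profit is π_i = q_i(392 - 1.5Q) - 90q_i.
Setting ∂π_i/∂q_i = 0 with rivals' quantities fixed: 302 - 3q_i - (3/2)·Σ_{j≠i} q_j = 0.
With identical firms every q_j equals q_i, so Σ_{j≠i} q_j = 3q_i and 302 = (15/2)q_i, giving q_i = 604/15.
Price P = 392 - (3/2)·161.0667 = 752/5.
Ionix's profit: (752/5 - 90)·(604/15) - 1475 = 957.1067.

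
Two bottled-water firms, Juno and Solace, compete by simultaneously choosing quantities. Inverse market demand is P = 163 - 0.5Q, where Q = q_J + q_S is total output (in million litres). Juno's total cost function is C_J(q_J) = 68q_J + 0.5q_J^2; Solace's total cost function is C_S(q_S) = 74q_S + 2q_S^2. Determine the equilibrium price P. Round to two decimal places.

134.23

Juno's profit: π_J = (163 - 0.5Q)q_J - (68q_J + (1/2)q_J²). Setting ∂π_J/∂q_J = 0: 95 - 2q_J - (1/2)(q_S) = 0.
Solace's profit: π_S = (163 - 0.5Q)q_S - (74q_S + 2q_S²). Setting ∂π_S/∂q_S = 0: 89 - 5q_S - (1/2)(q_J) = 0.
Rearranging gives the reaction functions q_J = (95 - (1/2)q_S)/2 and q_S = (89 - (1/2)q_J)/5.
Solving the pair: q_J = 574/13, q_S = 174/13.
Total output Q = 748/13, so price P = 163 - (1/2)·(748/13) = 1745/13.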